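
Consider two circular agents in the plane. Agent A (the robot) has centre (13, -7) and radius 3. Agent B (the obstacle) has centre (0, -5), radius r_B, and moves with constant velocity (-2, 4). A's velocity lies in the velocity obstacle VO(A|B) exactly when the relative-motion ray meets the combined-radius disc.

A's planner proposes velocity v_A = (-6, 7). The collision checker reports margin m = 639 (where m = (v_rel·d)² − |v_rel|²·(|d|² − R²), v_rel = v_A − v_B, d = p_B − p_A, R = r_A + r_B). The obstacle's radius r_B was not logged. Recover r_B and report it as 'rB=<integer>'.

m = 639
d = (-13, 2);  v_rel = (-4, 3),  |v_rel|² = 25
v_rel×d = (-4)·(2) − (3)·(-13) = 31
since m = R²·25 − 31²:  R² = (961 + 639) / 25 = 64
R = √64 = 8  ⇒  r_B = 8 − 3 = 5

rB=5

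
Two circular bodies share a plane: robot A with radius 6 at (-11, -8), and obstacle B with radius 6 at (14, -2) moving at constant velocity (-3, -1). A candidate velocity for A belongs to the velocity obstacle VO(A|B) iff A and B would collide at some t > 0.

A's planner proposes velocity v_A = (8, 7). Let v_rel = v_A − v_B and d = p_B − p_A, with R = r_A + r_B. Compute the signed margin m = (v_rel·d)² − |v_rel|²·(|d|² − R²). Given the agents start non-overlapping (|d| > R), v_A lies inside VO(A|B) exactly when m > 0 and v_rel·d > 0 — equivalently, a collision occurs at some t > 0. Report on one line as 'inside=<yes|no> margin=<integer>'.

d = (25, 6),  |d|² = 661;  R = 6+6 = 12,  c = 661−12² = 517
v_rel = (11, 8),  |v_rel|² = 185;  v_rel·d = (11)·(25) + (8)·(6) = 323
185·t² − 646·t + 517 = 0  ⇒  m = 323² − 185·517 = 8684
m = 8684 > 0,  v_rel·d = 323 > 0  ⇒  inside

inside=yes margin=8684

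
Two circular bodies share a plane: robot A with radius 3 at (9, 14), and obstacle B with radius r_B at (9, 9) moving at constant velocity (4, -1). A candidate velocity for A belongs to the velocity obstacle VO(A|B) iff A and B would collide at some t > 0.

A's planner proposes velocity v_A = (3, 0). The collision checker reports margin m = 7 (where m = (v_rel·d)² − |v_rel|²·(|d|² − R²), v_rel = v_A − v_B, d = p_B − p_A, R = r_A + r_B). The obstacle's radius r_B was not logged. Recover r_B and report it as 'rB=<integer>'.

m = 7
d = (0, -5);  v_rel = (-1, 1),  |v_rel|² = 2
v_rel×d = (-1)·(-5) − (1)·(0) = 5
since m = R²·2 − 5²:  R² = (25 + 7) / 2 = 16
R = √16 = 4  ⇒  r_B = 4 − 3 = 1

rB=1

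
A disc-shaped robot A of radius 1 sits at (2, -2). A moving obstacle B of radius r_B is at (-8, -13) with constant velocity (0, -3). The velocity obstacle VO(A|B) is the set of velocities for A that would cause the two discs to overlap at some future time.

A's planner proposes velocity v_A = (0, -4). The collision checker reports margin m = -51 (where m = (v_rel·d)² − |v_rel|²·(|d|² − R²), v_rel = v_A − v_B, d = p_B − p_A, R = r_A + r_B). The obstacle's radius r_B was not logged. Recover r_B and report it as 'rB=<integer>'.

m = -51
d = (-10, -11);  v_rel = (0, -1),  |v_rel|² = 1
v_rel×d = (0)·(-11) − (-1)·(-10) = -10
since m = R²·1 − (-10)²:  R² = (100 + -51) / 1 = 49
R = √49 = 7  ⇒  r_B = 7 − 1 = 6

rB=6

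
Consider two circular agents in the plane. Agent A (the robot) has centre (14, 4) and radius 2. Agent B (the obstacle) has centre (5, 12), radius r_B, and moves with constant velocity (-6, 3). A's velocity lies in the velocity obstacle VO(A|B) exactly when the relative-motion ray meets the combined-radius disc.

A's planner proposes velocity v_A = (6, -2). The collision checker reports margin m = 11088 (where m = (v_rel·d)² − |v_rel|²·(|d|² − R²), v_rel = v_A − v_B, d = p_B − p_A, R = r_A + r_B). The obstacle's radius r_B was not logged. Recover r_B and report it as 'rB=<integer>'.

m = 11088
d = (-9, 8);  v_rel = (12, -5),  |v_rel|² = 169
v_rel×d = (12)·(8) − (-5)·(-9) = 51
since m = R²·169 − 51²:  R² = (2601 + 11088) / 169 = 81
R = √81 = 9  ⇒  r_B = 9 − 2 = 7

rB=7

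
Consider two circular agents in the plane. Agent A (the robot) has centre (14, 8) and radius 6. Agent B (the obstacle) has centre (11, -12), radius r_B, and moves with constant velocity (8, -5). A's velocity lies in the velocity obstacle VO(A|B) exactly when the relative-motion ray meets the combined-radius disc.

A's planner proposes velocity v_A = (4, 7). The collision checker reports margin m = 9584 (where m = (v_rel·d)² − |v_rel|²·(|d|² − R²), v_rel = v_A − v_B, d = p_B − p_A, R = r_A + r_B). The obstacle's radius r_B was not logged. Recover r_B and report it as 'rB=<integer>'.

m = 9584
d = (-3, -20);  v_rel = (-4, 12),  |v_rel|² = 160
v_rel×d = (-4)·(-20) − (12)·(-3) = 116
since m = R²·160 − 116²:  R² = (13456 + 9584) / 160 = 144
R = √144 = 12  ⇒  r_B = 12 − 6 = 6

rB=6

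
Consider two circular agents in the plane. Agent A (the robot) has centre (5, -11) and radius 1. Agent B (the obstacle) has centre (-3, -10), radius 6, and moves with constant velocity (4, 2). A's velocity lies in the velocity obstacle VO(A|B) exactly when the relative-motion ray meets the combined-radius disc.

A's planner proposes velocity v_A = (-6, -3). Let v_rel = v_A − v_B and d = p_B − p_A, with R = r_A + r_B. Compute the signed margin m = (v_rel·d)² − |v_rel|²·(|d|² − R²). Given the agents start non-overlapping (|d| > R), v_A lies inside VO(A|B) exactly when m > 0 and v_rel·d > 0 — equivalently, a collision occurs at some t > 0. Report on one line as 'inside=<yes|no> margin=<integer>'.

d = (-8, 1),  |d|² = 65;  R = 1+6 = 7,  c = 65−7² = 16
v_rel = (-10, -5),  |v_rel|² = 125;  v_rel·d = (-10)·(-8) + (-5)·(1) = 75
125·t² − 150·t + 16 = 0  ⇒  m = 75² − 125·16 = 3625
m = 3625 > 0,  v_rel·d = 75 > 0  ⇒  inside

inside=yes margin=3625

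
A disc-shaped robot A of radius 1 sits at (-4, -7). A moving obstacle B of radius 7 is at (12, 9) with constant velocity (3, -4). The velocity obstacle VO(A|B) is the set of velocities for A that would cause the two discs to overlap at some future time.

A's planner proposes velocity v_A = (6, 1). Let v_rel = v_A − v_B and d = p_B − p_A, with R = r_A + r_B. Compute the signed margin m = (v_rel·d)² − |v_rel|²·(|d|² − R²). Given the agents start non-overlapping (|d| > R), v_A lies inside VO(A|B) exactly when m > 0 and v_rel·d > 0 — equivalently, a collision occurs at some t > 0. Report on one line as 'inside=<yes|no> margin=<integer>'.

d = (16, 16),  |d|² = 512;  R = 1+7 = 8,  c = 512−8² = 448
v_rel = (3, 5),  |v_rel|² = 34;  v_rel·d = (3)·(16) + (5)·(16) = 128
34·t² − 256·t + 448 = 0  ⇒  m = 128² − 34·448 = 1152
m = 1152 > 0,  v_rel·d = 128 > 0  ⇒  inside

inside=yes margin=1152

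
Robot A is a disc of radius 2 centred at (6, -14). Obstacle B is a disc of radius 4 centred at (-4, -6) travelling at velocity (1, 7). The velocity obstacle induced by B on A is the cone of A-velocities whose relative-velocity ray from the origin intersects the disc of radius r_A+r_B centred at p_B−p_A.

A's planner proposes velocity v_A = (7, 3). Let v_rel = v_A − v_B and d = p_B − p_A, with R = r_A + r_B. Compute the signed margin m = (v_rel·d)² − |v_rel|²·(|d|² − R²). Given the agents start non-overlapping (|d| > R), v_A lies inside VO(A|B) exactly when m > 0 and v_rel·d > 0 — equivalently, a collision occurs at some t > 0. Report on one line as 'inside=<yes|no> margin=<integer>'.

d = (-10, 8),  |d|² = 164;  R = 2+4 = 6,  c = 164−6² = 128
v_rel = (6, -4),  |v_rel|² = 52;  v_rel·d = (6)·(-10) + (-4)·(8) = -92
52·t² + 184·t + 128 = 0  ⇒  m = (-92)² − 52·128 = 1808
m = 1808 > 0,  v_rel·d = -92 < 0  ⇒  outside

inside=no margin=1808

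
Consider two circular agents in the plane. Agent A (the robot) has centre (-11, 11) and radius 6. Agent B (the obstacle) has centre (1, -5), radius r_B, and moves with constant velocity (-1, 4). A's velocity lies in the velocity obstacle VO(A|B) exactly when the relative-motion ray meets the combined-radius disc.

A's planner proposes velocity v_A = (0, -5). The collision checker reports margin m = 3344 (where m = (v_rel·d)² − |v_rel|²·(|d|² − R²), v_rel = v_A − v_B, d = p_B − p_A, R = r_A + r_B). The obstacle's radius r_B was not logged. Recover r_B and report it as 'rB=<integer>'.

m = 3344
d = (12, -16);  v_rel = (1, -9),  |v_rel|² = 82
v_rel×d = (1)·(-16) − (-9)·(12) = 92
since m = R²·82 − 92²:  R² = (8464 + 3344) / 82 = 144
R = √144 = 12  ⇒  r_B = 12 − 6 = 6

rB=6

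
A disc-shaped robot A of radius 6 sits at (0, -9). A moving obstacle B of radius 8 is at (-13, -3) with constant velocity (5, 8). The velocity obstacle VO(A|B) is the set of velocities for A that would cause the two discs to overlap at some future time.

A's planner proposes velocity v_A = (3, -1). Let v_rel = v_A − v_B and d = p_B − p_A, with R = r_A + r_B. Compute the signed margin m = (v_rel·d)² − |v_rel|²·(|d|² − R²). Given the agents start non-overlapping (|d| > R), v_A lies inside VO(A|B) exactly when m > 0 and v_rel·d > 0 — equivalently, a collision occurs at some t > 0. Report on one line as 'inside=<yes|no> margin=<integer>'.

d = (-13, 6),  |d|² = 205;  R = 6+8 = 14,  c = 205−14² = 9
v_rel = (-2, -9),  |v_rel|² = 85;  v_rel·d = (-2)·(-13) + (-9)·(6) = -28
85·t² + 56·t + 9 = 0  ⇒  m = (-28)² − 85·9 = 19
m = 19 > 0,  v_rel·d = -28 < 0  ⇒  outside

inside=no margin=19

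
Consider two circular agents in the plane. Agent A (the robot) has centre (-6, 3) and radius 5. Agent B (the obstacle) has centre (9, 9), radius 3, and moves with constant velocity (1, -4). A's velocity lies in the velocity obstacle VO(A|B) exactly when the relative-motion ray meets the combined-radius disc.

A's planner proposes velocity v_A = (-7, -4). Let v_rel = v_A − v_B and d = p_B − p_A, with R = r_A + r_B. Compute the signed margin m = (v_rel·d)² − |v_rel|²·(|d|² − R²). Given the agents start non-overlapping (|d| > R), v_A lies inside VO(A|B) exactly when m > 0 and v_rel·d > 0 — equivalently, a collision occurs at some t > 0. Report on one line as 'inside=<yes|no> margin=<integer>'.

d = (15, 6),  |d|² = 261;  R = 5+3 = 8,  c = 261−8² = 197
v_rel = (-8, 0),  |v_rel|² = 64;  v_rel·d = (-8)·(15) + (0)·(6) = -120
64·t² + 240·t + 197 = 0  ⇒  m = (-120)² − 64·197 = 1792
m = 1792 > 0,  v_rel·d = -120 < 0  ⇒  outside

inside=no margin=1792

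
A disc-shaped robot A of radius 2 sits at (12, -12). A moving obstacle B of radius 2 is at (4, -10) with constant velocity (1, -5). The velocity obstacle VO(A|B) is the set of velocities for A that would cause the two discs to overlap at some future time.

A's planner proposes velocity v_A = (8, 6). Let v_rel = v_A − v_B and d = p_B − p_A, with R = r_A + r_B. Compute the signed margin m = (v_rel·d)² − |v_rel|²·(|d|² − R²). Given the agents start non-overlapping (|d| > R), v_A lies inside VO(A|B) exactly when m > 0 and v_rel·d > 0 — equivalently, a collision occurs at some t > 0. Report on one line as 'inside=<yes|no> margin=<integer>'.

d = (-8, 2),  |d|² = 68;  R = 2+2 = 4,  c = 68−4² = 52
v_rel = (7, 11),  |v_rel|² = 170;  v_rel·d = (7)·(-8) + (11)·(2) = -34
170·t² + 68·t + 52 = 0  ⇒  m = (-34)² − 170·52 = -7684
m = -7684 < 0,  v_rel·d = -34 < 0  ⇒  outside

inside=no margin=-7684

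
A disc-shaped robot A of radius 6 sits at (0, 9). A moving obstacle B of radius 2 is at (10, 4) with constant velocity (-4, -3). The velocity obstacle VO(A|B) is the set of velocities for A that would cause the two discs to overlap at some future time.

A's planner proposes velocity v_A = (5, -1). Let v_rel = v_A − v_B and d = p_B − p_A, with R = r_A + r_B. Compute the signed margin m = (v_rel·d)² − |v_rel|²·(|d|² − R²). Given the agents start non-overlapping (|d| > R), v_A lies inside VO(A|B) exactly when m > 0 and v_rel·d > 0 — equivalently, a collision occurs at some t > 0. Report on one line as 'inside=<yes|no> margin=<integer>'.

d = (10, -5),  |d|² = 125;  R = 6+2 = 8,  c = 125−8² = 61
v_rel = (9, 2),  |v_rel|² = 85;  v_rel·d = (9)·(10) + (2)·(-5) = 80
85·t² − 160·t + 61 = 0  ⇒  m = 80² − 85·61 = 1215
m = 1215 > 0,  v_rel·d = 80 > 0  ⇒  inside

inside=yes margin=1215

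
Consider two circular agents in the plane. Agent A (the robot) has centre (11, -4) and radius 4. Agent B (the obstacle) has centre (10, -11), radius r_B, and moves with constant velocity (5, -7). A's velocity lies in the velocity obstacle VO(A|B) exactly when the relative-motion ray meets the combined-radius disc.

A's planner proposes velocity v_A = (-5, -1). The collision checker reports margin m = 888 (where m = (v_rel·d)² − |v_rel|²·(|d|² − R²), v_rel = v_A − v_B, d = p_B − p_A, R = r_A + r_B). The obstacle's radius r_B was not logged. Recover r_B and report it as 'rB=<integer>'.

m = 888
d = (-1, -7);  v_rel = (-10, 6),  |v_rel|² = 136
v_rel×d = (-10)·(-7) − (6)·(-1) = 76
since m = R²·136 − 76²:  R² = (5776 + 888) / 136 = 49
R = √49 = 7  ⇒  r_B = 7 − 4 = 3

rB=3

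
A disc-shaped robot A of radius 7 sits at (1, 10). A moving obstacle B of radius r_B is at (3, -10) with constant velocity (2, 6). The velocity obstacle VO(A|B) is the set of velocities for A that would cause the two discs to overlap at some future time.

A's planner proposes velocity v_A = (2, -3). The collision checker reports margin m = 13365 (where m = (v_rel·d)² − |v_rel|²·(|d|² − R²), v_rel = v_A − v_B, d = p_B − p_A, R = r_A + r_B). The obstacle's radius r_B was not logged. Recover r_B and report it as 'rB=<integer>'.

m = 13365
d = (2, -20);  v_rel = (0, -9),  |v_rel|² = 81
v_rel×d = (0)·(-20) − (-9)·(2) = 18
since m = R²·81 − 18²:  R² = (324 + 13365) / 81 = 169
R = √169 = 13  ⇒  r_B = 13 − 7 = 6

rB=6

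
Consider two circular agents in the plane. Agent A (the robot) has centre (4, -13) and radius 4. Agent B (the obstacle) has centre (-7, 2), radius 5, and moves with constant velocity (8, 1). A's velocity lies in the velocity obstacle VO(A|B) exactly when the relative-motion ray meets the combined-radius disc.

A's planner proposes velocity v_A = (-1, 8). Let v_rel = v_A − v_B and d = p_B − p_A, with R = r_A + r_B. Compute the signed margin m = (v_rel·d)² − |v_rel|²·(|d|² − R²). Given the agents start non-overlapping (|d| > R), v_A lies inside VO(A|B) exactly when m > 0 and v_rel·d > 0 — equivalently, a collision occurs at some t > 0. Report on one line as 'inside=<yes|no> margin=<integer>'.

d = (-11, 15),  |d|² = 346;  R = 4+5 = 9,  c = 346−9² = 265
v_rel = (-9, 7),  |v_rel|² = 130;  v_rel·d = (-9)·(-11) + (7)·(15) = 204
130·t² − 408·t + 265 = 0  ⇒  m = 204² − 130·265 = 7166
m = 7166 > 0,  v_rel·d = 204 > 0  ⇒  inside

inside=yes margin=7166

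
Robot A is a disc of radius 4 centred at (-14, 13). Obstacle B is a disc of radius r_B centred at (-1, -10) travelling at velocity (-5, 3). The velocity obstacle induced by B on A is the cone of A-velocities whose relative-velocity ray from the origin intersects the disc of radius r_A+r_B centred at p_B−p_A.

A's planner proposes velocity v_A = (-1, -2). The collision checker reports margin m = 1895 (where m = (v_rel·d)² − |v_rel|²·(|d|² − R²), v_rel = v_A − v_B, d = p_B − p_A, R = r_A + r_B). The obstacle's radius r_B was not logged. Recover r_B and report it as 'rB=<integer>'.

m = 1895
d = (13, -23);  v_rel = (4, -5),  |v_rel|² = 41
v_rel×d = (4)·(-23) − (-5)·(13) = -27
since m = R²·41 − (-27)²:  R² = (729 + 1895) / 41 = 64
R = √64 = 8  ⇒  r_B = 8 − 4 = 4

rB=4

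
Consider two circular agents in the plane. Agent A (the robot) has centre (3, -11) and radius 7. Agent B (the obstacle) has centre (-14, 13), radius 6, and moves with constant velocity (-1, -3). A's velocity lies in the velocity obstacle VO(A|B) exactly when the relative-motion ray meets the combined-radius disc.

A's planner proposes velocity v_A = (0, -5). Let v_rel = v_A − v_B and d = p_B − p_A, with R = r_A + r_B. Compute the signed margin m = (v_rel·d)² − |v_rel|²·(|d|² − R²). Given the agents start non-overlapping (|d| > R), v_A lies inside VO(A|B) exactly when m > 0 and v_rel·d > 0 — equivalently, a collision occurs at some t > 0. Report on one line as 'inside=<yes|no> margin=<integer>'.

d = (-17, 24),  |d|² = 865;  R = 7+6 = 13,  c = 865−13² = 696
v_rel = (1, -2),  |v_rel|² = 5;  v_rel·d = (1)·(-17) + (-2)·(24) = -65
5·t² + 130·t + 696 = 0  ⇒  m = (-65)² − 5·696 = 745
m = 745 > 0,  v_rel·d = -65 < 0  ⇒  outside

inside=no margin=745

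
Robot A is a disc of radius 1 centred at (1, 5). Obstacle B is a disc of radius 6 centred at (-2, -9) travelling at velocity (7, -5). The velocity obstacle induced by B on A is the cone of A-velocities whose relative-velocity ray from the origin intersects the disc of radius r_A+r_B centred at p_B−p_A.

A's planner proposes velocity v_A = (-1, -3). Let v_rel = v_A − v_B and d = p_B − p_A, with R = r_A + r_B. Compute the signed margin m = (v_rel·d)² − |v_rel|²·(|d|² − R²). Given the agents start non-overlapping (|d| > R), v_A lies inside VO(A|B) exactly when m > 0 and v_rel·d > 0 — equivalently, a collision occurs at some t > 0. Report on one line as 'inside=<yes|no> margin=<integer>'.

d = (-3, -14),  |d|² = 205;  R = 1+6 = 7,  c = 205−7² = 156
v_rel = (-8, 2),  |v_rel|² = 68;  v_rel·d = (-8)·(-3) + (2)·(-14) = -4
68·t² + 8·t + 156 = 0  ⇒  m = (-4)² − 68·156 = -10592
m = -10592 < 0,  v_rel·d = -4 < 0  ⇒  outside

inside=no margin=-10592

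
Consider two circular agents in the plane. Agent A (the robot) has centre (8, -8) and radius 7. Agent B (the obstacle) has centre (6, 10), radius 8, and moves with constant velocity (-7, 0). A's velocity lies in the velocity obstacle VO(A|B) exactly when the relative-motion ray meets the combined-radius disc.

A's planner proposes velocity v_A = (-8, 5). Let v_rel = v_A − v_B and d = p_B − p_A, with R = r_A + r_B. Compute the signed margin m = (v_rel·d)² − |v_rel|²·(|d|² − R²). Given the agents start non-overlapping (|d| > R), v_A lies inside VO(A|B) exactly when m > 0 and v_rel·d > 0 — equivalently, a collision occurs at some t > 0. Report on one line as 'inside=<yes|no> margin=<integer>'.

d = (-2, 18),  |d|² = 328;  R = 7+8 = 15,  c = 328−15² = 103
v_rel = (-1, 5),  |v_rel|² = 26;  v_rel·d = (-1)·(-2) + (5)·(18) = 92
26·t² − 184·t + 103 = 0  ⇒  m = 92² − 26·103 = 5786
m = 5786 > 0,  v_rel·d = 92 > 0  ⇒  inside

inside=yes margin=5786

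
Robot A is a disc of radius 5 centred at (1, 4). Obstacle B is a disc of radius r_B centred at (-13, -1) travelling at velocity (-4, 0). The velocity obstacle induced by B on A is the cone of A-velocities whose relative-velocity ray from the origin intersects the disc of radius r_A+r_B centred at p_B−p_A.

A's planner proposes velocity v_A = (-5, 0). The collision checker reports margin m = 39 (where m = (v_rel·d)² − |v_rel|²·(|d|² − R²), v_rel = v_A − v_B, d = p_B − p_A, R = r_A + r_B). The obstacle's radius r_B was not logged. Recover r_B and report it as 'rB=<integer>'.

m = 39
d = (-14, -5);  v_rel = (-1, 0),  |v_rel|² = 1
v_rel×d = (-1)·(-5) − (0)·(-14) = 5
since m = R²·1 − 5²:  R² = (25 + 39) / 1 = 64
R = √64 = 8  ⇒  r_B = 8 − 5 = 3

rB=3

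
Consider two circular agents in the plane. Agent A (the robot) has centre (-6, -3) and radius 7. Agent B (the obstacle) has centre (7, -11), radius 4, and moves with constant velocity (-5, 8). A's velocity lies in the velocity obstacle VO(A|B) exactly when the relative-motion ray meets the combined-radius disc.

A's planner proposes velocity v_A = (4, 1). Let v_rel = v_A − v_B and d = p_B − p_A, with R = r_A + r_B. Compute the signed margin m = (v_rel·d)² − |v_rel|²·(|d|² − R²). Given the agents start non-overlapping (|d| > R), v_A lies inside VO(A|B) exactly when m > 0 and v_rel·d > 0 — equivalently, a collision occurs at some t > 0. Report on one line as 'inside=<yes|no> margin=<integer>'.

d = (13, -8),  |d|² = 233;  R = 7+4 = 11,  c = 233−11² = 112
v_rel = (9, -7),  |v_rel|² = 130;  v_rel·d = (9)·(13) + (-7)·(-8) = 173
130·t² − 346·t + 112 = 0  ⇒  m = 173² − 130·112 = 15369
m = 15369 > 0,  v_rel·d = 173 > 0  ⇒  inside

inside=yes margin=15369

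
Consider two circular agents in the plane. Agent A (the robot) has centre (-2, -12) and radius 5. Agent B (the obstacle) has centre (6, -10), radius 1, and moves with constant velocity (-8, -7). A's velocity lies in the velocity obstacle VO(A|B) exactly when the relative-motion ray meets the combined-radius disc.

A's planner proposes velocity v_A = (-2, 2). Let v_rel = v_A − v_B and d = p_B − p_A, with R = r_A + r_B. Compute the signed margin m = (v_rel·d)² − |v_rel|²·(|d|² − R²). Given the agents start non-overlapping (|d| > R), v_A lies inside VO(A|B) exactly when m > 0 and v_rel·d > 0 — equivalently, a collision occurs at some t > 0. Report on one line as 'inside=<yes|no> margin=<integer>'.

d = (8, 2),  |d|² = 68;  R = 5+1 = 6,  c = 68−6² = 32
v_rel = (6, 9),  |v_rel|² = 117;  v_rel·d = (6)·(8) + (9)·(2) = 66
117·t² − 132·t + 32 = 0  ⇒  m = 66² − 117·32 = 612
m = 612 > 0,  v_rel·d = 66 > 0  ⇒  inside

inside=yes margin=612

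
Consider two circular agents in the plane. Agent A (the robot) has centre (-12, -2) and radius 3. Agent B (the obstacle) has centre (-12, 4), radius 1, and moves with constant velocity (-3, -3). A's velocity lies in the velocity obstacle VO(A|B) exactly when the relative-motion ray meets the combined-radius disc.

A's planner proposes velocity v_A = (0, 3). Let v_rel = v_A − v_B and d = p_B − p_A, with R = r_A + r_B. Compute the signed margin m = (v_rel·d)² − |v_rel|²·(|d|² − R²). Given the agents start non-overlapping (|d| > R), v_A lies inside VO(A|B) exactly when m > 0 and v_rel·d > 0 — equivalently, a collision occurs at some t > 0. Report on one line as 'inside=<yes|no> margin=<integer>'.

d = (0, 6),  |d|² = 36;  R = 3+1 = 4,  c = 36−4² = 20
v_rel = (3, 6),  |v_rel|² = 45;  v_rel·d = (3)·(0) + (6)·(6) = 36
45·t² − 72·t + 20 = 0  ⇒  m = 36² − 45·20 = 396
m = 396 > 0,  v_rel·d = 36 > 0  ⇒  inside

inside=yes margin=396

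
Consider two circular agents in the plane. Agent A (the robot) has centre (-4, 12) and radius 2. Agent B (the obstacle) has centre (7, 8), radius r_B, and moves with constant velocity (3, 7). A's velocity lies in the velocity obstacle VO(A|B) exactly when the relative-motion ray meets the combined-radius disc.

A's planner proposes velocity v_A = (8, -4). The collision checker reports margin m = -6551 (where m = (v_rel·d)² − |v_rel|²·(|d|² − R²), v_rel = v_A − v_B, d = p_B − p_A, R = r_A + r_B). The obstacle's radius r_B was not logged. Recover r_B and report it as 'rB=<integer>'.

m = -6551
d = (11, -4);  v_rel = (5, -11),  |v_rel|² = 146
v_rel×d = (5)·(-4) − (-11)·(11) = 101
since m = R²·146 − 101²:  R² = (10201 + -6551) / 146 = 25
R = √25 = 5  ⇒  r_B = 5 − 2 = 3

rB=3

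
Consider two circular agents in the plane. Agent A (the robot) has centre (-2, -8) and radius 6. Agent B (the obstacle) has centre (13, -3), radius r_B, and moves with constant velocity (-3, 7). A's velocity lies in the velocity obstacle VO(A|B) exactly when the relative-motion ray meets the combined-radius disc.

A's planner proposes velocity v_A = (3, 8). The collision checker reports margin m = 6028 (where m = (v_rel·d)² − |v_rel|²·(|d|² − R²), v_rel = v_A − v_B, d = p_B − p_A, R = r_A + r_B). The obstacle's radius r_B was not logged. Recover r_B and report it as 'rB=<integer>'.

m = 6028
d = (15, 5);  v_rel = (6, 1),  |v_rel|² = 37
v_rel×d = (6)·(5) − (1)·(15) = 15
since m = R²·37 − 15²:  R² = (225 + 6028) / 37 = 169
R = √169 = 13  ⇒  r_B = 13 − 6 = 7

rB=7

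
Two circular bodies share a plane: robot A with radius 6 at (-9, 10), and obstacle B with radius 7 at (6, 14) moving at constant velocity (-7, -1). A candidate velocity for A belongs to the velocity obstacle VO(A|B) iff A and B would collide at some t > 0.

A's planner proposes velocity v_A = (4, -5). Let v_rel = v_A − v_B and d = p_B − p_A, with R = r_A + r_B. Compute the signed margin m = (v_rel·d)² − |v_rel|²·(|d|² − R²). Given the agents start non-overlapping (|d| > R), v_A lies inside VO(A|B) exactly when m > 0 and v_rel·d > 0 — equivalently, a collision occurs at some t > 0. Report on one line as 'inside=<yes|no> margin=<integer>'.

d = (15, 4),  |d|² = 241;  R = 6+7 = 13,  c = 241−13² = 72
v_rel = (11, -4),  |v_rel|² = 137;  v_rel·d = (11)·(15) + (-4)·(4) = 149
137·t² − 298·t + 72 = 0  ⇒  m = 149² − 137·72 = 12337
m = 12337 > 0,  v_rel·d = 149 > 0  ⇒  inside

inside=yes margin=12337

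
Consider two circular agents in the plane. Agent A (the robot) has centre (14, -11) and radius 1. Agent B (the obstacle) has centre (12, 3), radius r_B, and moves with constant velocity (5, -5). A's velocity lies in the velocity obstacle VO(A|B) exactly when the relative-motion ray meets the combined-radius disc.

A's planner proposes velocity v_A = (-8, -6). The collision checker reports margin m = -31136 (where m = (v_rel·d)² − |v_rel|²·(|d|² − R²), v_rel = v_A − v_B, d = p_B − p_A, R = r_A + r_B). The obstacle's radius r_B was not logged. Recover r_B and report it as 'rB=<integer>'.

m = -31136
d = (-2, 14);  v_rel = (-13, -1),  |v_rel|² = 170
v_rel×d = (-13)·(14) − (-1)·(-2) = -184
since m = R²·170 − (-184)²:  R² = (33856 + -31136) / 170 = 16
R = √16 = 4  ⇒  r_B = 4 − 1 = 3

rB=3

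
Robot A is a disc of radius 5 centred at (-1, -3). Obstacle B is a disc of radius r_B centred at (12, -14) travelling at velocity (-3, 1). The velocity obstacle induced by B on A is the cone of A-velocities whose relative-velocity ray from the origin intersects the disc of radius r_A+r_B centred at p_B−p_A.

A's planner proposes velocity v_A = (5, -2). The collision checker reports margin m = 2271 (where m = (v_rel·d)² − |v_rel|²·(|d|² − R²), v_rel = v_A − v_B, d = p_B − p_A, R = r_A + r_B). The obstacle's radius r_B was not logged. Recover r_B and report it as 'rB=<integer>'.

m = 2271
d = (13, -11);  v_rel = (8, -3),  |v_rel|² = 73
v_rel×d = (8)·(-11) − (-3)·(13) = -49
since m = R²·73 − (-49)²:  R² = (2401 + 2271) / 73 = 64
R = √64 = 8  ⇒  r_B = 8 − 5 = 3

rB=3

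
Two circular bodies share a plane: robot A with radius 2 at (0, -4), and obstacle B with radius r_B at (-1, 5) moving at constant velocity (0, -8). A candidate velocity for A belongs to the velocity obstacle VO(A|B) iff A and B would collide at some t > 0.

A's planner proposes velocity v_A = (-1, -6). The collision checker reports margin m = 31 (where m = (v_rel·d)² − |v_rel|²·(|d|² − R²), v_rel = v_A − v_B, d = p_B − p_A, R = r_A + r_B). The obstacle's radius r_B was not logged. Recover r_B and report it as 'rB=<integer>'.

m = 31
d = (-1, 9);  v_rel = (-1, 2),  |v_rel|² = 5
v_rel×d = (-1)·(9) − (2)·(-1) = -7
since m = R²·5 − (-7)²:  R² = (49 + 31) / 5 = 16
R = √16 = 4  ⇒  r_B = 4 − 2 = 2

rB=2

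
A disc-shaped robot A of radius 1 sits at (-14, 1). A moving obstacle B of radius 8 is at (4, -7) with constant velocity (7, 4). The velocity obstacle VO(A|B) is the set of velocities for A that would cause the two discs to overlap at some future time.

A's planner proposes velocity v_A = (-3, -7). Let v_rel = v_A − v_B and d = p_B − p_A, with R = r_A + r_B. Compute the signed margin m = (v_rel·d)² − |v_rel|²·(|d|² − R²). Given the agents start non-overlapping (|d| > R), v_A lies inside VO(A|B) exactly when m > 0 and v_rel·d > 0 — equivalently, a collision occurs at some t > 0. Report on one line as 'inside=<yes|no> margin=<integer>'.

d = (18, -8),  |d|² = 388;  R = 1+8 = 9,  c = 388−9² = 307
v_rel = (-10, -11),  |v_rel|² = 221;  v_rel·d = (-10)·(18) + (-11)·(-8) = -92
221·t² + 184·t + 307 = 0  ⇒  m = (-92)² − 221·307 = -59383
m = -59383 < 0,  v_rel·d = -92 < 0  ⇒  outside

inside=no margin=-59383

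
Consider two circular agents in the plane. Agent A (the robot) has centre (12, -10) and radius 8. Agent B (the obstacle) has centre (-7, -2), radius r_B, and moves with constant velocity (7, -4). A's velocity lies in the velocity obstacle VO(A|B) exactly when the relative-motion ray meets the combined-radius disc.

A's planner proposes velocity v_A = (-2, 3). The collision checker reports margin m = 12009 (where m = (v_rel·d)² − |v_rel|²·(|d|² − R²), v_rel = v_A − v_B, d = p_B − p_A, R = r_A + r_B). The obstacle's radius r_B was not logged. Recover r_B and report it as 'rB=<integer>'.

m = 12009
d = (-19, 8);  v_rel = (-9, 7),  |v_rel|² = 130
v_rel×d = (-9)·(8) − (7)·(-19) = 61
since m = R²·130 − 61²:  R² = (3721 + 12009) / 130 = 121
R = √121 = 11  ⇒  r_B = 11 − 8 = 3

rB=3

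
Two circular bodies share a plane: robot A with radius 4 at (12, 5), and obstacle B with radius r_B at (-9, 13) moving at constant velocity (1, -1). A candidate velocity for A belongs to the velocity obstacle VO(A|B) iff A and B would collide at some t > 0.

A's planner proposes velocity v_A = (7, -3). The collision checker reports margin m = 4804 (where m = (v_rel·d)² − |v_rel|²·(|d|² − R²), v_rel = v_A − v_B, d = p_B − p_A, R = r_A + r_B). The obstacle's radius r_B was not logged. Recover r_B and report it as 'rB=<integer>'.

m = 4804
d = (-21, 8);  v_rel = (6, -2),  |v_rel|² = 40
v_rel×d = (6)·(8) − (-2)·(-21) = 6
since m = R²·40 − 6²:  R² = (36 + 4804) / 40 = 121
R = √121 = 11  ⇒  r_B = 11 − 4 = 7

rB=7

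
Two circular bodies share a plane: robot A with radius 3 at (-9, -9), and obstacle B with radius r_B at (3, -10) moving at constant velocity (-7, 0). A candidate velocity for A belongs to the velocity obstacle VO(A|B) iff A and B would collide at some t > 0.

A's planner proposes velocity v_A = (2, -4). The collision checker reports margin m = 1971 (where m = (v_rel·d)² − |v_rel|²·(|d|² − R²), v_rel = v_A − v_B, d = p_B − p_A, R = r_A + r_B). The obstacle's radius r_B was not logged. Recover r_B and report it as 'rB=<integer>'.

m = 1971
d = (12, -1);  v_rel = (9, -4),  |v_rel|² = 97
v_rel×d = (9)·(-1) − (-4)·(12) = 39
since m = R²·97 − 39²:  R² = (1521 + 1971) / 97 = 36
R = √36 = 6  ⇒  r_B = 6 − 3 = 3

rB=3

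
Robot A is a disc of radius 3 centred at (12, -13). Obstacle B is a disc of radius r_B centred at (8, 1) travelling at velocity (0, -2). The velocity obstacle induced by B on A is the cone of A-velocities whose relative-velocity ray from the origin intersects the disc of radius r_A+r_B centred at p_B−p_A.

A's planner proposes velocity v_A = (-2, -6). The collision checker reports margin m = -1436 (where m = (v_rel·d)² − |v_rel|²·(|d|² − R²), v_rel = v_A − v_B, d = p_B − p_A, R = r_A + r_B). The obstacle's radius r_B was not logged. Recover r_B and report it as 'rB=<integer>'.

m = -1436
d = (-4, 14);  v_rel = (-2, -4),  |v_rel|² = 20
v_rel×d = (-2)·(14) − (-4)·(-4) = -44
since m = R²·20 − (-44)²:  R² = (1936 + -1436) / 20 = 25
R = √25 = 5  ⇒  r_B = 5 − 3 = 2

rB=2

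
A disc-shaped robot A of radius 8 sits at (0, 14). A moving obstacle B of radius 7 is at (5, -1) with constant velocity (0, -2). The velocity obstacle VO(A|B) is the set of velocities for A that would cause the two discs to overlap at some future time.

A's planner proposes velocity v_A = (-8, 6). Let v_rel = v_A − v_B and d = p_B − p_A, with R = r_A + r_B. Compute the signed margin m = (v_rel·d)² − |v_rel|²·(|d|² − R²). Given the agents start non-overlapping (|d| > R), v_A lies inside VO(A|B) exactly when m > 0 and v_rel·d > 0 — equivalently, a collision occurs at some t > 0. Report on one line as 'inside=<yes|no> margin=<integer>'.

d = (5, -15),  |d|² = 250;  R = 8+7 = 15,  c = 250−15² = 25
v_rel = (-8, 8),  |v_rel|² = 128;  v_rel·d = (-8)·(5) + (8)·(-15) = -160
128·t² + 320·t + 25 = 0  ⇒  m = (-160)² − 128·25 = 22400
m = 22400 > 0,  v_rel·d = -160 < 0  ⇒  outside

inside=no margin=22400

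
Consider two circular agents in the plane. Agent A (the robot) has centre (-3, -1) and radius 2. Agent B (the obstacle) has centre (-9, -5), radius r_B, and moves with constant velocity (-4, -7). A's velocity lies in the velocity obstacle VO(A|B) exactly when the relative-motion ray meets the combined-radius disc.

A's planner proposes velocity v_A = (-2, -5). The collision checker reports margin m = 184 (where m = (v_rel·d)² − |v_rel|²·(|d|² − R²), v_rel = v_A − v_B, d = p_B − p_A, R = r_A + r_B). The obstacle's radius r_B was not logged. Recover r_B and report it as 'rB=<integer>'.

m = 184
d = (-6, -4);  v_rel = (2, 2),  |v_rel|² = 8
v_rel×d = (2)·(-4) − (2)·(-6) = 4
since m = R²·8 − 4²:  R² = (16 + 184) / 8 = 25
R = √25 = 5  ⇒  r_B = 5 − 2 = 3

rB=3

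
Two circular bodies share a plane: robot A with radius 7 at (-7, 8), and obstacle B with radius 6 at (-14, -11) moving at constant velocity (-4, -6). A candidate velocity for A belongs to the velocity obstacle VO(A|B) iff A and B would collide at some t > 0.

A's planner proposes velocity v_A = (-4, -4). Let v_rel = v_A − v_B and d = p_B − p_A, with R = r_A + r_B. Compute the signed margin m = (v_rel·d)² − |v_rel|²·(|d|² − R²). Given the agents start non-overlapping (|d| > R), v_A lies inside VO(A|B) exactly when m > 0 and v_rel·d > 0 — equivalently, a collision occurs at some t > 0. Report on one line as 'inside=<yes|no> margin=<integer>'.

d = (-7, -19),  |d|² = 410;  R = 7+6 = 13,  c = 410−13² = 241
v_rel = (0, 2),  |v_rel|² = 4;  v_rel·d = (0)·(-7) + (2)·(-19) = -38
4·t² + 76·t + 241 = 0  ⇒  m = (-38)² − 4·241 = 480
m = 480 > 0,  v_rel·d = -38 < 0  ⇒  outside

inside=no margin=480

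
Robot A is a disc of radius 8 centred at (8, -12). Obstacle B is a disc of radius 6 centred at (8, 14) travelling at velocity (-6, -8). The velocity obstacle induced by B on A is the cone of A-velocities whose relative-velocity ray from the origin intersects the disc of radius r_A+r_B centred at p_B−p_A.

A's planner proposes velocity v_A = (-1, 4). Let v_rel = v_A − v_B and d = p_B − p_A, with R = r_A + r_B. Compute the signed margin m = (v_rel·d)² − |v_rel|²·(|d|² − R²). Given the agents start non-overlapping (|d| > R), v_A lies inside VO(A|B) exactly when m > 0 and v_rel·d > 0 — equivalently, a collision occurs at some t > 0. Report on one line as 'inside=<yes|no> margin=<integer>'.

d = (0, 26),  |d|² = 676;  R = 8+6 = 14,  c = 676−14² = 480
v_rel = (5, 12),  |v_rel|² = 169;  v_rel·d = (5)·(0) + (12)·(26) = 312
169·t² − 624·t + 480 = 0  ⇒  m = 312² − 169·480 = 16224
m = 16224 > 0,  v_rel·d = 312 > 0  ⇒  inside

inside=yes margin=16224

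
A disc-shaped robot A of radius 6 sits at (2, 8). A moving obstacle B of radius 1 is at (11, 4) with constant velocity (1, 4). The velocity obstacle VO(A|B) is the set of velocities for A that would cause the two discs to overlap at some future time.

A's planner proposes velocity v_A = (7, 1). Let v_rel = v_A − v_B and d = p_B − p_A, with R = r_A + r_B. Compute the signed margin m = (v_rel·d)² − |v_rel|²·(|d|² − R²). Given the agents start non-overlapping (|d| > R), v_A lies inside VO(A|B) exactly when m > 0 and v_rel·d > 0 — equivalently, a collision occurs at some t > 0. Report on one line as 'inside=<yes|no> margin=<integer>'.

d = (9, -4),  |d|² = 97;  R = 6+1 = 7,  c = 97−7² = 48
v_rel = (6, -3),  |v_rel|² = 45;  v_rel·d = (6)·(9) + (-3)·(-4) = 66
45·t² − 132·t + 48 = 0  ⇒  m = 66² − 45·48 = 2196
m = 2196 > 0,  v_rel·d = 66 > 0  ⇒  inside

inside=yes margin=2196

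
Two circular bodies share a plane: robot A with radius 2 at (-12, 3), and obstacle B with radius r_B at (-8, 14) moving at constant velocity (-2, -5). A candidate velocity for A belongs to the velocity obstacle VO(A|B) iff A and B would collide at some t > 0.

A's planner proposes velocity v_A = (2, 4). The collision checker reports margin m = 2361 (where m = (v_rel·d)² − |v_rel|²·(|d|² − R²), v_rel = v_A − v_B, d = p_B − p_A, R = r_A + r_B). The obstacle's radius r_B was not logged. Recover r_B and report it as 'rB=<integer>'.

m = 2361
d = (4, 11);  v_rel = (4, 9),  |v_rel|² = 97
v_rel×d = (4)·(11) − (9)·(4) = 8
since m = R²·97 − 8²:  R² = (64 + 2361) / 97 = 25
R = √25 = 5  ⇒  r_B = 5 − 2 = 3

rB=3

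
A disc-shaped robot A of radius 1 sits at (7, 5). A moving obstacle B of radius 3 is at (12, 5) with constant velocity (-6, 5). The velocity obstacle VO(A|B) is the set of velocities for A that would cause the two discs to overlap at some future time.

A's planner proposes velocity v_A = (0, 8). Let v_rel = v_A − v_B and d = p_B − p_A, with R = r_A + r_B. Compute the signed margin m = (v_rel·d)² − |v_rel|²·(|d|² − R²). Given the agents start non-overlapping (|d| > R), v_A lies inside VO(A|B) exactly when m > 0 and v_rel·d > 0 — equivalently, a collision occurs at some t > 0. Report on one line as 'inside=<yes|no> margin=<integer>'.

d = (5, 0),  |d|² = 25;  R = 1+3 = 4,  c = 25−4² = 9
v_rel = (6, 3),  |v_rel|² = 45;  v_rel·d = (6)·(5) + (3)·(0) = 30
45·t² − 60·t + 9 = 0  ⇒  m = 30² − 45·9 = 495
m = 495 > 0,  v_rel·d = 30 > 0  ⇒  inside

inside=yes margin=495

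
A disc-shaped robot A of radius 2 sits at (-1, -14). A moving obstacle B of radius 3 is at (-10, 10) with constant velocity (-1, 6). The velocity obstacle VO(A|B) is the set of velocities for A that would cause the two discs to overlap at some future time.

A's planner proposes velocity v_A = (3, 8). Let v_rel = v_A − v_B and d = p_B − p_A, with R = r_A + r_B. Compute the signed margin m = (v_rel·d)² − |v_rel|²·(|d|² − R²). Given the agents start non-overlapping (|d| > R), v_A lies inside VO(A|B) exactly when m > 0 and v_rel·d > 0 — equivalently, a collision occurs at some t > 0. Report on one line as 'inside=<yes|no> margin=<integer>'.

d = (-9, 24),  |d|² = 657;  R = 2+3 = 5,  c = 657−5² = 632
v_rel = (4, 2),  |v_rel|² = 20;  v_rel·d = (4)·(-9) + (2)·(24) = 12
20·t² − 24·t + 632 = 0  ⇒  m = 12² − 20·632 = -12496
m = -12496 < 0,  v_rel·d = 12 > 0  ⇒  outside

inside=no margin=-12496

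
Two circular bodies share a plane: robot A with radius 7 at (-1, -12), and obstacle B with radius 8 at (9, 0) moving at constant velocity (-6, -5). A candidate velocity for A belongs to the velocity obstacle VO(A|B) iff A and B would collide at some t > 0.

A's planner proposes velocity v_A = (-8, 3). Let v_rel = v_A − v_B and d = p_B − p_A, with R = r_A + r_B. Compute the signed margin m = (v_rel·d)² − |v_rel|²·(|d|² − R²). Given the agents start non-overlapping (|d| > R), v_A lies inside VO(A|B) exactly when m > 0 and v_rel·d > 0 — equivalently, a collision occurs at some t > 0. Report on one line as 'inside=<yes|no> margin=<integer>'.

d = (10, 12),  |d|² = 244;  R = 7+8 = 15,  c = 244−15² = 19
v_rel = (-2, 8),  |v_rel|² = 68;  v_rel·d = (-2)·(10) + (8)·(12) = 76
68·t² − 152·t + 19 = 0  ⇒  m = 76² − 68·19 = 4484
m = 4484 > 0,  v_rel·d = 76 > 0  ⇒  inside

inside=yes margin=4484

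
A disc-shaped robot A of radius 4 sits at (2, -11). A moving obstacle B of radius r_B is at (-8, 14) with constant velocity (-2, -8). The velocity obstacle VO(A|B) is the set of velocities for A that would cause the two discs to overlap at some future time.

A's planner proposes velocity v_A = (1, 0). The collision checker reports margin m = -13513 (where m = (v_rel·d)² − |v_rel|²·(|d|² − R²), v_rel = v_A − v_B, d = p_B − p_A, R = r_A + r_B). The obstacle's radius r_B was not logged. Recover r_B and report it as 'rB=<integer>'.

m = -13513
d = (-10, 25);  v_rel = (3, 8),  |v_rel|² = 73
v_rel×d = (3)·(25) − (8)·(-10) = 155
since m = R²·73 − 155²:  R² = (24025 + -13513) / 73 = 144
R = √144 = 12  ⇒  r_B = 12 − 4 = 8

rB=8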